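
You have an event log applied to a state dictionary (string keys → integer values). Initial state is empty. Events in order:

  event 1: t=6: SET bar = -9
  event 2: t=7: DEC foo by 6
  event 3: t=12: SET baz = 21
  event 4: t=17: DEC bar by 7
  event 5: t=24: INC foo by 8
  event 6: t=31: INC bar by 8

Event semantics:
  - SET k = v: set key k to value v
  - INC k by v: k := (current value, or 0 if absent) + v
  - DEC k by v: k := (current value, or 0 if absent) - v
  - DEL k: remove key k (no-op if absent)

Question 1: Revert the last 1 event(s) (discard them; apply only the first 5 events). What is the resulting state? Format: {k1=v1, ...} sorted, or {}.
Keep first 5 events (discard last 1):
  after event 1 (t=6: SET bar = -9): {bar=-9}
  after event 2 (t=7: DEC foo by 6): {bar=-9, foo=-6}
  after event 3 (t=12: SET baz = 21): {bar=-9, baz=21, foo=-6}
  after event 4 (t=17: DEC bar by 7): {bar=-16, baz=21, foo=-6}
  after event 5 (t=24: INC foo by 8): {bar=-16, baz=21, foo=2}

Answer: {bar=-16, baz=21, foo=2}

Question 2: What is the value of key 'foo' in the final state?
Answer: 2

Derivation:
Track key 'foo' through all 6 events:
  event 1 (t=6: SET bar = -9): foo unchanged
  event 2 (t=7: DEC foo by 6): foo (absent) -> -6
  event 3 (t=12: SET baz = 21): foo unchanged
  event 4 (t=17: DEC bar by 7): foo unchanged
  event 5 (t=24: INC foo by 8): foo -6 -> 2
  event 6 (t=31: INC bar by 8): foo unchanged
Final: foo = 2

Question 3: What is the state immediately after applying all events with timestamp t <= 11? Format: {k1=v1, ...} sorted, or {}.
Apply events with t <= 11 (2 events):
  after event 1 (t=6: SET bar = -9): {bar=-9}
  after event 2 (t=7: DEC foo by 6): {bar=-9, foo=-6}

Answer: {bar=-9, foo=-6}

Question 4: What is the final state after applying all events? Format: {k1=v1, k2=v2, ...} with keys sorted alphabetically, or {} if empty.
Answer: {bar=-8, baz=21, foo=2}

Derivation:
  after event 1 (t=6: SET bar = -9): {bar=-9}
  after event 2 (t=7: DEC foo by 6): {bar=-9, foo=-6}
  after event 3 (t=12: SET baz = 21): {bar=-9, baz=21, foo=-6}
  after event 4 (t=17: DEC bar by 7): {bar=-16, baz=21, foo=-6}
  after event 5 (t=24: INC foo by 8): {bar=-16, baz=21, foo=2}
  after event 6 (t=31: INC bar by 8): {bar=-8, baz=21, foo=2}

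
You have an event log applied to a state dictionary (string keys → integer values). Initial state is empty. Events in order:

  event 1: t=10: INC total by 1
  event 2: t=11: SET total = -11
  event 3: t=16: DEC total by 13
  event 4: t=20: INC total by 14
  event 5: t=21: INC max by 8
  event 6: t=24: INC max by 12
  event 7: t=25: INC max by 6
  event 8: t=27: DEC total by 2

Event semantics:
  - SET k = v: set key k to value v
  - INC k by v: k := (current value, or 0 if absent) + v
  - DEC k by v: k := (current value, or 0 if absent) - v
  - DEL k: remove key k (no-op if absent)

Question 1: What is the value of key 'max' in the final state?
Answer: 26

Derivation:
Track key 'max' through all 8 events:
  event 1 (t=10: INC total by 1): max unchanged
  event 2 (t=11: SET total = -11): max unchanged
  event 3 (t=16: DEC total by 13): max unchanged
  event 4 (t=20: INC total by 14): max unchanged
  event 5 (t=21: INC max by 8): max (absent) -> 8
  event 6 (t=24: INC max by 12): max 8 -> 20
  event 7 (t=25: INC max by 6): max 20 -> 26
  event 8 (t=27: DEC total by 2): max unchanged
Final: max = 26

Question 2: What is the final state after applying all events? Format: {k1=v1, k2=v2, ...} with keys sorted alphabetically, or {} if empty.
Answer: {max=26, total=-12}

Derivation:
  after event 1 (t=10: INC total by 1): {total=1}
  after event 2 (t=11: SET total = -11): {total=-11}
  after event 3 (t=16: DEC total by 13): {total=-24}
  after event 4 (t=20: INC total by 14): {total=-10}
  after event 5 (t=21: INC max by 8): {max=8, total=-10}
  after event 6 (t=24: INC max by 12): {max=20, total=-10}
  after event 7 (t=25: INC max by 6): {max=26, total=-10}
  after event 8 (t=27: DEC total by 2): {max=26, total=-12}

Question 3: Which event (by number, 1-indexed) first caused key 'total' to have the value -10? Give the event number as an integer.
Answer: 4

Derivation:
Looking for first event where total becomes -10:
  event 1: total = 1
  event 2: total = -11
  event 3: total = -24
  event 4: total -24 -> -10  <-- first match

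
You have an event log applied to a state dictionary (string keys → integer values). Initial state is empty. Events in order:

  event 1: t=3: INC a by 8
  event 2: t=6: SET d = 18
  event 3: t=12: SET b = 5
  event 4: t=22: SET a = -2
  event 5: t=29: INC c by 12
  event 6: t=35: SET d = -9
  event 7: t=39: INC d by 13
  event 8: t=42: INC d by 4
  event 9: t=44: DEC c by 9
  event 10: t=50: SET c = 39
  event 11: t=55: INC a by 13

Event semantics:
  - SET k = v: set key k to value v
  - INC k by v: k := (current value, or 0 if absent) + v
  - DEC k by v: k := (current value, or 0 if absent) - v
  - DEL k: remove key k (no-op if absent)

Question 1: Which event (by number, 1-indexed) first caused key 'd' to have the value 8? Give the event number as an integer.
Looking for first event where d becomes 8:
  event 2: d = 18
  event 3: d = 18
  event 4: d = 18
  event 5: d = 18
  event 6: d = -9
  event 7: d = 4
  event 8: d 4 -> 8  <-- first match

Answer: 8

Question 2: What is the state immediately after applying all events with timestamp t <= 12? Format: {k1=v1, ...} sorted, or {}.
Answer: {a=8, b=5, d=18}

Derivation:
Apply events with t <= 12 (3 events):
  after event 1 (t=3: INC a by 8): {a=8}
  after event 2 (t=6: SET d = 18): {a=8, d=18}
  after event 3 (t=12: SET b = 5): {a=8, b=5, d=18}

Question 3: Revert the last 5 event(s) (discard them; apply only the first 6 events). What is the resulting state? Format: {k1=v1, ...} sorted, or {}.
Answer: {a=-2, b=5, c=12, d=-9}

Derivation:
Keep first 6 events (discard last 5):
  after event 1 (t=3: INC a by 8): {a=8}
  after event 2 (t=6: SET d = 18): {a=8, d=18}
  after event 3 (t=12: SET b = 5): {a=8, b=5, d=18}
  after event 4 (t=22: SET a = -2): {a=-2, b=5, d=18}
  after event 5 (t=29: INC c by 12): {a=-2, b=5, c=12, d=18}
  after event 6 (t=35: SET d = -9): {a=-2, b=5, c=12, d=-9}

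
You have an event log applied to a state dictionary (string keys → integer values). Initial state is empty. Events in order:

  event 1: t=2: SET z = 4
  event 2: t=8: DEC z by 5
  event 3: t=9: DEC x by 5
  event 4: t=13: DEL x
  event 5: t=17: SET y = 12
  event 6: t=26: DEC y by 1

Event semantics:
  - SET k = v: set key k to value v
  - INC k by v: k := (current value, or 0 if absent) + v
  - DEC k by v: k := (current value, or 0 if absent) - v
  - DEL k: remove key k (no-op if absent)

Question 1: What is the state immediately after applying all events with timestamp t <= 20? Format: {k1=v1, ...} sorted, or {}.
Apply events with t <= 20 (5 events):
  after event 1 (t=2: SET z = 4): {z=4}
  after event 2 (t=8: DEC z by 5): {z=-1}
  after event 3 (t=9: DEC x by 5): {x=-5, z=-1}
  after event 4 (t=13: DEL x): {z=-1}
  after event 5 (t=17: SET y = 12): {y=12, z=-1}

Answer: {y=12, z=-1}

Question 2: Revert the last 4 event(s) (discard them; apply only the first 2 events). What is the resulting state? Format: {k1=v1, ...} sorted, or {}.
Keep first 2 events (discard last 4):
  after event 1 (t=2: SET z = 4): {z=4}
  after event 2 (t=8: DEC z by 5): {z=-1}

Answer: {z=-1}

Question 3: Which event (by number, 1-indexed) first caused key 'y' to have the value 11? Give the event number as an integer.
Answer: 6

Derivation:
Looking for first event where y becomes 11:
  event 5: y = 12
  event 6: y 12 -> 11  <-- first match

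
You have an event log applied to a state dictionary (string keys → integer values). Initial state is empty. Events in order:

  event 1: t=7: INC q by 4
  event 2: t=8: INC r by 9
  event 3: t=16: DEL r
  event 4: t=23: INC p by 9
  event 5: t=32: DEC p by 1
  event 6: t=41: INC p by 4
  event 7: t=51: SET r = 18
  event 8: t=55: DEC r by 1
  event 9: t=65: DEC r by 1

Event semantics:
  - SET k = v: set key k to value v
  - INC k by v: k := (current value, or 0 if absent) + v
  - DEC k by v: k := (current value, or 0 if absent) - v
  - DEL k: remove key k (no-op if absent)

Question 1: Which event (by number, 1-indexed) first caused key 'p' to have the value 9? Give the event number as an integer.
Answer: 4

Derivation:
Looking for first event where p becomes 9:
  event 4: p (absent) -> 9  <-- first match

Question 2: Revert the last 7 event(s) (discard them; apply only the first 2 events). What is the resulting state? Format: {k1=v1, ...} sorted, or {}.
Keep first 2 events (discard last 7):
  after event 1 (t=7: INC q by 4): {q=4}
  after event 2 (t=8: INC r by 9): {q=4, r=9}

Answer: {q=4, r=9}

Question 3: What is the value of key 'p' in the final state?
Track key 'p' through all 9 events:
  event 1 (t=7: INC q by 4): p unchanged
  event 2 (t=8: INC r by 9): p unchanged
  event 3 (t=16: DEL r): p unchanged
  event 4 (t=23: INC p by 9): p (absent) -> 9
  event 5 (t=32: DEC p by 1): p 9 -> 8
  event 6 (t=41: INC p by 4): p 8 -> 12
  event 7 (t=51: SET r = 18): p unchanged
  event 8 (t=55: DEC r by 1): p unchanged
  event 9 (t=65: DEC r by 1): p unchanged
Final: p = 12

Answer: 12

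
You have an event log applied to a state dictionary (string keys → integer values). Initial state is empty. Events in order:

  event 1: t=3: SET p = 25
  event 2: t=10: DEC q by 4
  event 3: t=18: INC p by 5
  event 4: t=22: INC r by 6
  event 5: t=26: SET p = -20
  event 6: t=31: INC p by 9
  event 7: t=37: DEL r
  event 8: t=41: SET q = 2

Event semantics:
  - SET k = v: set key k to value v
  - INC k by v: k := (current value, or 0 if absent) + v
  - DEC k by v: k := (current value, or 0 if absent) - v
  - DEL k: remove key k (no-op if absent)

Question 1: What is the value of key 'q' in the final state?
Track key 'q' through all 8 events:
  event 1 (t=3: SET p = 25): q unchanged
  event 2 (t=10: DEC q by 4): q (absent) -> -4
  event 3 (t=18: INC p by 5): q unchanged
  event 4 (t=22: INC r by 6): q unchanged
  event 5 (t=26: SET p = -20): q unchanged
  event 6 (t=31: INC p by 9): q unchanged
  event 7 (t=37: DEL r): q unchanged
  event 8 (t=41: SET q = 2): q -4 -> 2
Final: q = 2

Answer: 2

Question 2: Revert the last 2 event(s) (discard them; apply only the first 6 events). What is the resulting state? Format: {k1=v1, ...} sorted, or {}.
Keep first 6 events (discard last 2):
  after event 1 (t=3: SET p = 25): {p=25}
  after event 2 (t=10: DEC q by 4): {p=25, q=-4}
  after event 3 (t=18: INC p by 5): {p=30, q=-4}
  after event 4 (t=22: INC r by 6): {p=30, q=-4, r=6}
  after event 5 (t=26: SET p = -20): {p=-20, q=-4, r=6}
  after event 6 (t=31: INC p by 9): {p=-11, q=-4, r=6}

Answer: {p=-11, q=-4, r=6}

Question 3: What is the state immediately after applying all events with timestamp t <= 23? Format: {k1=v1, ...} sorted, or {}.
Answer: {p=30, q=-4, r=6}

Derivation:
Apply events with t <= 23 (4 events):
  after event 1 (t=3: SET p = 25): {p=25}
  after event 2 (t=10: DEC q by 4): {p=25, q=-4}
  after event 3 (t=18: INC p by 5): {p=30, q=-4}
  after event 4 (t=22: INC r by 6): {p=30, q=-4, r=6}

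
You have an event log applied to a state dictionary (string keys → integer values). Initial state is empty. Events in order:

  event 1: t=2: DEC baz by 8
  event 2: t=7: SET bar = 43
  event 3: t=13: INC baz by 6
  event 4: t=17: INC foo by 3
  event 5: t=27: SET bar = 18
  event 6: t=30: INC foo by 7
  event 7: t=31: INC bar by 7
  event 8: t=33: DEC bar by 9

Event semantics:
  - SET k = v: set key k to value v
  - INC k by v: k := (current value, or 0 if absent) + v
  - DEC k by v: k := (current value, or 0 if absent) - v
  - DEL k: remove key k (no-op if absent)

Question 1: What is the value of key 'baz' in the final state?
Track key 'baz' through all 8 events:
  event 1 (t=2: DEC baz by 8): baz (absent) -> -8
  event 2 (t=7: SET bar = 43): baz unchanged
  event 3 (t=13: INC baz by 6): baz -8 -> -2
  event 4 (t=17: INC foo by 3): baz unchanged
  event 5 (t=27: SET bar = 18): baz unchanged
  event 6 (t=30: INC foo by 7): baz unchanged
  event 7 (t=31: INC bar by 7): baz unchanged
  event 8 (t=33: DEC bar by 9): baz unchanged
Final: baz = -2

Answer: -2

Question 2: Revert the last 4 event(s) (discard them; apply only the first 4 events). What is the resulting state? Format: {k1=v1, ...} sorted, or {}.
Answer: {bar=43, baz=-2, foo=3}

Derivation:
Keep first 4 events (discard last 4):
  after event 1 (t=2: DEC baz by 8): {baz=-8}
  after event 2 (t=7: SET bar = 43): {bar=43, baz=-8}
  after event 3 (t=13: INC baz by 6): {bar=43, baz=-2}
  after event 4 (t=17: INC foo by 3): {bar=43, baz=-2, foo=3}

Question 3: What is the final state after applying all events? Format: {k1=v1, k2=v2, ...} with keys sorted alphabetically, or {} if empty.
Answer: {bar=16, baz=-2, foo=10}

Derivation:
  after event 1 (t=2: DEC baz by 8): {baz=-8}
  after event 2 (t=7: SET bar = 43): {bar=43, baz=-8}
  after event 3 (t=13: INC baz by 6): {bar=43, baz=-2}
  after event 4 (t=17: INC foo by 3): {bar=43, baz=-2, foo=3}
  after event 5 (t=27: SET bar = 18): {bar=18, baz=-2, foo=3}
  after event 6 (t=30: INC foo by 7): {bar=18, baz=-2, foo=10}
  after event 7 (t=31: INC bar by 7): {bar=25, baz=-2, foo=10}
  after event 8 (t=33: DEC bar by 9): {bar=16, baz=-2, foo=10}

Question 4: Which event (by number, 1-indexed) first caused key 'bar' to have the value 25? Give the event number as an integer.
Answer: 7

Derivation:
Looking for first event where bar becomes 25:
  event 2: bar = 43
  event 3: bar = 43
  event 4: bar = 43
  event 5: bar = 18
  event 6: bar = 18
  event 7: bar 18 -> 25  <-- first match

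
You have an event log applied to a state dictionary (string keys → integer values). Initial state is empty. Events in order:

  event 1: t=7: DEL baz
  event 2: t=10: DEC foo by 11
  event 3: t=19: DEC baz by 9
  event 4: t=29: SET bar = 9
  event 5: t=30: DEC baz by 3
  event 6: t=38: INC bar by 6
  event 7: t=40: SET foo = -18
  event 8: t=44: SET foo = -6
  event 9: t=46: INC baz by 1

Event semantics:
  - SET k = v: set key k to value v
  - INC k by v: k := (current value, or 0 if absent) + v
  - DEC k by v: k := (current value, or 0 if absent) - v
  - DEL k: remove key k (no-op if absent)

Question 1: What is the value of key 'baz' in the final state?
Track key 'baz' through all 9 events:
  event 1 (t=7: DEL baz): baz (absent) -> (absent)
  event 2 (t=10: DEC foo by 11): baz unchanged
  event 3 (t=19: DEC baz by 9): baz (absent) -> -9
  event 4 (t=29: SET bar = 9): baz unchanged
  event 5 (t=30: DEC baz by 3): baz -9 -> -12
  event 6 (t=38: INC bar by 6): baz unchanged
  event 7 (t=40: SET foo = -18): baz unchanged
  event 8 (t=44: SET foo = -6): baz unchanged
  event 9 (t=46: INC baz by 1): baz -12 -> -11
Final: baz = -11

Answer: -11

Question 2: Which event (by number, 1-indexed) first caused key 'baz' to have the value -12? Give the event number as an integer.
Looking for first event where baz becomes -12:
  event 3: baz = -9
  event 4: baz = -9
  event 5: baz -9 -> -12  <-- first match

Answer: 5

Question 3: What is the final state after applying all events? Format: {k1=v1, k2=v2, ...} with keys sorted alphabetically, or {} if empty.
  after event 1 (t=7: DEL baz): {}
  after event 2 (t=10: DEC foo by 11): {foo=-11}
  after event 3 (t=19: DEC baz by 9): {baz=-9, foo=-11}
  after event 4 (t=29: SET bar = 9): {bar=9, baz=-9, foo=-11}
  after event 5 (t=30: DEC baz by 3): {bar=9, baz=-12, foo=-11}
  after event 6 (t=38: INC bar by 6): {bar=15, baz=-12, foo=-11}
  after event 7 (t=40: SET foo = -18): {bar=15, baz=-12, foo=-18}
  after event 8 (t=44: SET foo = -6): {bar=15, baz=-12, foo=-6}
  after event 9 (t=46: INC baz by 1): {bar=15, baz=-11, foo=-6}

Answer: {bar=15, baz=-11, foo=-6}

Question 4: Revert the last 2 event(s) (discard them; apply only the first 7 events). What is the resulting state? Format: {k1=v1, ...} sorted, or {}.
Keep first 7 events (discard last 2):
  after event 1 (t=7: DEL baz): {}
  after event 2 (t=10: DEC foo by 11): {foo=-11}
  after event 3 (t=19: DEC baz by 9): {baz=-9, foo=-11}
  after event 4 (t=29: SET bar = 9): {bar=9, baz=-9, foo=-11}
  after event 5 (t=30: DEC baz by 3): {bar=9, baz=-12, foo=-11}
  after event 6 (t=38: INC bar by 6): {bar=15, baz=-12, foo=-11}
  after event 7 (t=40: SET foo = -18): {bar=15, baz=-12, foo=-18}

Answer: {bar=15, baz=-12, foo=-18}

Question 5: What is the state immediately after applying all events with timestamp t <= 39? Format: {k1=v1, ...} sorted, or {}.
Apply events with t <= 39 (6 events):
  after event 1 (t=7: DEL baz): {}
  after event 2 (t=10: DEC foo by 11): {foo=-11}
  after event 3 (t=19: DEC baz by 9): {baz=-9, foo=-11}
  after event 4 (t=29: SET bar = 9): {bar=9, baz=-9, foo=-11}
  after event 5 (t=30: DEC baz by 3): {bar=9, baz=-12, foo=-11}
  after event 6 (t=38: INC bar by 6): {bar=15, baz=-12, foo=-11}

Answer: {bar=15, baz=-12, foo=-11}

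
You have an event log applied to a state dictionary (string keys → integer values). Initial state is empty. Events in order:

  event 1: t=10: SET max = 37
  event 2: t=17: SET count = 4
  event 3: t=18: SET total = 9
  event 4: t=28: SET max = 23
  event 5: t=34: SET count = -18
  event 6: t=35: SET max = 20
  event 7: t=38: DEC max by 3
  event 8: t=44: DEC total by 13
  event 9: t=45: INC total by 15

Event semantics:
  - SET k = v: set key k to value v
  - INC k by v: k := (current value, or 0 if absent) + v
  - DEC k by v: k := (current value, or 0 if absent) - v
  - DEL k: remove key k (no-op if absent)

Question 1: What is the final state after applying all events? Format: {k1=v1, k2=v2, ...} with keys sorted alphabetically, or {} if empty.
  after event 1 (t=10: SET max = 37): {max=37}
  after event 2 (t=17: SET count = 4): {count=4, max=37}
  after event 3 (t=18: SET total = 9): {count=4, max=37, total=9}
  after event 4 (t=28: SET max = 23): {count=4, max=23, total=9}
  after event 5 (t=34: SET count = -18): {count=-18, max=23, total=9}
  after event 6 (t=35: SET max = 20): {count=-18, max=20, total=9}
  after event 7 (t=38: DEC max by 3): {count=-18, max=17, total=9}
  after event 8 (t=44: DEC total by 13): {count=-18, max=17, total=-4}
  after event 9 (t=45: INC total by 15): {count=-18, max=17, total=11}

Answer: {count=-18, max=17, total=11}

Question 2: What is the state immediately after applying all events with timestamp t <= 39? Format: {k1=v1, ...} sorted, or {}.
Answer: {count=-18, max=17, total=9}

Derivation:
Apply events with t <= 39 (7 events):
  after event 1 (t=10: SET max = 37): {max=37}
  after event 2 (t=17: SET count = 4): {count=4, max=37}
  after event 3 (t=18: SET total = 9): {count=4, max=37, total=9}
  after event 4 (t=28: SET max = 23): {count=4, max=23, total=9}
  after event 5 (t=34: SET count = -18): {count=-18, max=23, total=9}
  after event 6 (t=35: SET max = 20): {count=-18, max=20, total=9}
  after event 7 (t=38: DEC max by 3): {count=-18, max=17, total=9}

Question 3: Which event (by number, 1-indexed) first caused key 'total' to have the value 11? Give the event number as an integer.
Answer: 9

Derivation:
Looking for first event where total becomes 11:
  event 3: total = 9
  event 4: total = 9
  event 5: total = 9
  event 6: total = 9
  event 7: total = 9
  event 8: total = -4
  event 9: total -4 -> 11  <-- first match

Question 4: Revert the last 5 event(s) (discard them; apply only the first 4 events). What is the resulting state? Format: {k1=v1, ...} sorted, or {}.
Keep first 4 events (discard last 5):
  after event 1 (t=10: SET max = 37): {max=37}
  after event 2 (t=17: SET count = 4): {count=4, max=37}
  after event 3 (t=18: SET total = 9): {count=4, max=37, total=9}
  after event 4 (t=28: SET max = 23): {count=4, max=23, total=9}

Answer: {count=4, max=23, total=9}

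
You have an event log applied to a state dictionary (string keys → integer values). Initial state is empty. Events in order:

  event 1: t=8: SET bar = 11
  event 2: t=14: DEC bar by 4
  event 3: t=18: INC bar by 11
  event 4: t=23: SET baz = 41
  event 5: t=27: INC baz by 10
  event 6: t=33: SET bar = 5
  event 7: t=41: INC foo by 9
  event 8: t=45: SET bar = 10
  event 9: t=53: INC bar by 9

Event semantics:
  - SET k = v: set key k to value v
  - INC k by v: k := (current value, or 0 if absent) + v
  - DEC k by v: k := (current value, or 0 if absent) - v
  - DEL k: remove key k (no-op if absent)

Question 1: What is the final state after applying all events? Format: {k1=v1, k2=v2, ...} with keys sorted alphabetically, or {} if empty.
  after event 1 (t=8: SET bar = 11): {bar=11}
  after event 2 (t=14: DEC bar by 4): {bar=7}
  after event 3 (t=18: INC bar by 11): {bar=18}
  after event 4 (t=23: SET baz = 41): {bar=18, baz=41}
  after event 5 (t=27: INC baz by 10): {bar=18, baz=51}
  after event 6 (t=33: SET bar = 5): {bar=5, baz=51}
  after event 7 (t=41: INC foo by 9): {bar=5, baz=51, foo=9}
  after event 8 (t=45: SET bar = 10): {bar=10, baz=51, foo=9}
  after event 9 (t=53: INC bar by 9): {bar=19, baz=51, foo=9}

Answer: {bar=19, baz=51, foo=9}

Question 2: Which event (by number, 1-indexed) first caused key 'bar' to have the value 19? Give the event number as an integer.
Looking for first event where bar becomes 19:
  event 1: bar = 11
  event 2: bar = 7
  event 3: bar = 18
  event 4: bar = 18
  event 5: bar = 18
  event 6: bar = 5
  event 7: bar = 5
  event 8: bar = 10
  event 9: bar 10 -> 19  <-- first match

Answer: 9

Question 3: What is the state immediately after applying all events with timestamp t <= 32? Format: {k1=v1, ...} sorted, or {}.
Answer: {bar=18, baz=51}

Derivation:
Apply events with t <= 32 (5 events):
  after event 1 (t=8: SET bar = 11): {bar=11}
  after event 2 (t=14: DEC bar by 4): {bar=7}
  after event 3 (t=18: INC bar by 11): {bar=18}
  after event 4 (t=23: SET baz = 41): {bar=18, baz=41}
  after event 5 (t=27: INC baz by 10): {bar=18, baz=51}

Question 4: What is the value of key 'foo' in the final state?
Answer: 9

Derivation:
Track key 'foo' through all 9 events:
  event 1 (t=8: SET bar = 11): foo unchanged
  event 2 (t=14: DEC bar by 4): foo unchanged
  event 3 (t=18: INC bar by 11): foo unchanged
  event 4 (t=23: SET baz = 41): foo unchanged
  event 5 (t=27: INC baz by 10): foo unchanged
  event 6 (t=33: SET bar = 5): foo unchanged
  event 7 (t=41: INC foo by 9): foo (absent) -> 9
  event 8 (t=45: SET bar = 10): foo unchanged
  event 9 (t=53: INC bar by 9): foo unchanged
Final: foo = 9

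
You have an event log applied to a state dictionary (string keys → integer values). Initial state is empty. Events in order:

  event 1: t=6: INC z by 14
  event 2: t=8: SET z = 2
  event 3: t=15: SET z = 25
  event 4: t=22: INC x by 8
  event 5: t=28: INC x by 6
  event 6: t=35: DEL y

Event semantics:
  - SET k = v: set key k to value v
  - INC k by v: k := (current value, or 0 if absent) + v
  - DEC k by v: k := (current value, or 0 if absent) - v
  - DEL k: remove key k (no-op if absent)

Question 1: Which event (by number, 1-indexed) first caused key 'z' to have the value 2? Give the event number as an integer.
Answer: 2

Derivation:
Looking for first event where z becomes 2:
  event 1: z = 14
  event 2: z 14 -> 2  <-- first match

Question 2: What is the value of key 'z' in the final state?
Track key 'z' through all 6 events:
  event 1 (t=6: INC z by 14): z (absent) -> 14
  event 2 (t=8: SET z = 2): z 14 -> 2
  event 3 (t=15: SET z = 25): z 2 -> 25
  event 4 (t=22: INC x by 8): z unchanged
  event 5 (t=28: INC x by 6): z unchanged
  event 6 (t=35: DEL y): z unchanged
Final: z = 25

Answer: 25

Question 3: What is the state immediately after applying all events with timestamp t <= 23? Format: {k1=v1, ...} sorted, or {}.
Apply events with t <= 23 (4 events):
  after event 1 (t=6: INC z by 14): {z=14}
  after event 2 (t=8: SET z = 2): {z=2}
  after event 3 (t=15: SET z = 25): {z=25}
  after event 4 (t=22: INC x by 8): {x=8, z=25}

Answer: {x=8, z=25}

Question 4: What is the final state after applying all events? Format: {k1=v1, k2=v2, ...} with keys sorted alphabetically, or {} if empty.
Answer: {x=14, z=25}

Derivation:
  after event 1 (t=6: INC z by 14): {z=14}
  after event 2 (t=8: SET z = 2): {z=2}
  after event 3 (t=15: SET z = 25): {z=25}
  after event 4 (t=22: INC x by 8): {x=8, z=25}
  after event 5 (t=28: INC x by 6): {x=14, z=25}
  after event 6 (t=35: DEL y): {x=14, z=25}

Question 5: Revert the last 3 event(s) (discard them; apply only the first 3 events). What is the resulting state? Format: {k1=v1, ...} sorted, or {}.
Answer: {z=25}

Derivation:
Keep first 3 events (discard last 3):
  after event 1 (t=6: INC z by 14): {z=14}
  after event 2 (t=8: SET z = 2): {z=2}
  after event 3 (t=15: SET z = 25): {z=25}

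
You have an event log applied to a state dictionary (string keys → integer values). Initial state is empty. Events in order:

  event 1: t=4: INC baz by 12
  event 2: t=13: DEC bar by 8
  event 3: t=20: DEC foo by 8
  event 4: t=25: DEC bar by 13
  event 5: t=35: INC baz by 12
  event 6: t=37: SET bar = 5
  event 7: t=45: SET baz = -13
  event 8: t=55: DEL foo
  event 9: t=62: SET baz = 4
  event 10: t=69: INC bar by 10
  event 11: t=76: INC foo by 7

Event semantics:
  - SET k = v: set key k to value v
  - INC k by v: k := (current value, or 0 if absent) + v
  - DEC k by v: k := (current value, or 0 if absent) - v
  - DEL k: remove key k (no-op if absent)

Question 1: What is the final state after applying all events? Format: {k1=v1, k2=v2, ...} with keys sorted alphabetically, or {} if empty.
Answer: {bar=15, baz=4, foo=7}

Derivation:
  after event 1 (t=4: INC baz by 12): {baz=12}
  after event 2 (t=13: DEC bar by 8): {bar=-8, baz=12}
  after event 3 (t=20: DEC foo by 8): {bar=-8, baz=12, foo=-8}
  after event 4 (t=25: DEC bar by 13): {bar=-21, baz=12, foo=-8}
  after event 5 (t=35: INC baz by 12): {bar=-21, baz=24, foo=-8}
  after event 6 (t=37: SET bar = 5): {bar=5, baz=24, foo=-8}
  after event 7 (t=45: SET baz = -13): {bar=5, baz=-13, foo=-8}
  after event 8 (t=55: DEL foo): {bar=5, baz=-13}
  after event 9 (t=62: SET baz = 4): {bar=5, baz=4}
  after event 10 (t=69: INC bar by 10): {bar=15, baz=4}
  after event 11 (t=76: INC foo by 7): {bar=15, baz=4, foo=7}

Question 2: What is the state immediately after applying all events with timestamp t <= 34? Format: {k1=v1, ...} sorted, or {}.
Apply events with t <= 34 (4 events):
  after event 1 (t=4: INC baz by 12): {baz=12}
  after event 2 (t=13: DEC bar by 8): {bar=-8, baz=12}
  after event 3 (t=20: DEC foo by 8): {bar=-8, baz=12, foo=-8}
  after event 4 (t=25: DEC bar by 13): {bar=-21, baz=12, foo=-8}

Answer: {bar=-21, baz=12, foo=-8}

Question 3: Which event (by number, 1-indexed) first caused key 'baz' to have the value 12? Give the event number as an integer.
Answer: 1

Derivation:
Looking for first event where baz becomes 12:
  event 1: baz (absent) -> 12  <-- first match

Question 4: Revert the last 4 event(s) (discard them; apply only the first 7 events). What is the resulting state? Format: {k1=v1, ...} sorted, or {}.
Answer: {bar=5, baz=-13, foo=-8}

Derivation:
Keep first 7 events (discard last 4):
  after event 1 (t=4: INC baz by 12): {baz=12}
  after event 2 (t=13: DEC bar by 8): {bar=-8, baz=12}
  after event 3 (t=20: DEC foo by 8): {bar=-8, baz=12, foo=-8}
  after event 4 (t=25: DEC bar by 13): {bar=-21, baz=12, foo=-8}
  after event 5 (t=35: INC baz by 12): {bar=-21, baz=24, foo=-8}
  after event 6 (t=37: SET bar = 5): {bar=5, baz=24, foo=-8}
  after event 7 (t=45: SET baz = -13): {bar=5, baz=-13, foo=-8}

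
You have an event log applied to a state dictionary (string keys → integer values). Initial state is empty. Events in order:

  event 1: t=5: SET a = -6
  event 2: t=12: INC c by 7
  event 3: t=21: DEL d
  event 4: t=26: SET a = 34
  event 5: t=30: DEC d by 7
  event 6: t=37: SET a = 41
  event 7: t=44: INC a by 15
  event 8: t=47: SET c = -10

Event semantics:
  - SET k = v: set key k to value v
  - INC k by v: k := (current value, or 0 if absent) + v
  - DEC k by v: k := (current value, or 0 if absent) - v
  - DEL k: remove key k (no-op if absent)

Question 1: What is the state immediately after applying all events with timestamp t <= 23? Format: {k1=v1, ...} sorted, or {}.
Answer: {a=-6, c=7}

Derivation:
Apply events with t <= 23 (3 events):
  after event 1 (t=5: SET a = -6): {a=-6}
  after event 2 (t=12: INC c by 7): {a=-6, c=7}
  after event 3 (t=21: DEL d): {a=-6, c=7}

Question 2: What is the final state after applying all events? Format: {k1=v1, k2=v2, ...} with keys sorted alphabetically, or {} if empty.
Answer: {a=56, c=-10, d=-7}

Derivation:
  after event 1 (t=5: SET a = -6): {a=-6}
  after event 2 (t=12: INC c by 7): {a=-6, c=7}
  after event 3 (t=21: DEL d): {a=-6, c=7}
  after event 4 (t=26: SET a = 34): {a=34, c=7}
  after event 5 (t=30: DEC d by 7): {a=34, c=7, d=-7}
  after event 6 (t=37: SET a = 41): {a=41, c=7, d=-7}
  after event 7 (t=44: INC a by 15): {a=56, c=7, d=-7}
  after event 8 (t=47: SET c = -10): {a=56, c=-10, d=-7}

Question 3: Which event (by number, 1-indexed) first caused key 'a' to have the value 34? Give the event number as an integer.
Answer: 4

Derivation:
Looking for first event where a becomes 34:
  event 1: a = -6
  event 2: a = -6
  event 3: a = -6
  event 4: a -6 -> 34  <-- first match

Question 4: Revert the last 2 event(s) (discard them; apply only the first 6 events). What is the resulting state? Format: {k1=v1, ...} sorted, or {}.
Answer: {a=41, c=7, d=-7}

Derivation:
Keep first 6 events (discard last 2):
  after event 1 (t=5: SET a = -6): {a=-6}
  after event 2 (t=12: INC c by 7): {a=-6, c=7}
  after event 3 (t=21: DEL d): {a=-6, c=7}
  after event 4 (t=26: SET a = 34): {a=34, c=7}
  after event 5 (t=30: DEC d by 7): {a=34, c=7, d=-7}
  after event 6 (t=37: SET a = 41): {a=41, c=7, d=-7}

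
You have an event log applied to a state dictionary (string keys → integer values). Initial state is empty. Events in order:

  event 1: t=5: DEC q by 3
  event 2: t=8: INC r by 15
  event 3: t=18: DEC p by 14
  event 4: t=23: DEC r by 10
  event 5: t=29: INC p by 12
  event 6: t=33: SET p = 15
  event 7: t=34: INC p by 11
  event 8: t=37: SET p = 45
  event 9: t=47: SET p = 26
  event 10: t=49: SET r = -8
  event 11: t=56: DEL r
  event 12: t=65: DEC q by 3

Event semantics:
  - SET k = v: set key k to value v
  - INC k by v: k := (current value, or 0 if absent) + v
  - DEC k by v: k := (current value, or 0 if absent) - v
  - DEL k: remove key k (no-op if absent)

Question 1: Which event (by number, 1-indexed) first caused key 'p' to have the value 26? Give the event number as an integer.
Answer: 7

Derivation:
Looking for first event where p becomes 26:
  event 3: p = -14
  event 4: p = -14
  event 5: p = -2
  event 6: p = 15
  event 7: p 15 -> 26  <-- first match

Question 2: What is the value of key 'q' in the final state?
Track key 'q' through all 12 events:
  event 1 (t=5: DEC q by 3): q (absent) -> -3
  event 2 (t=8: INC r by 15): q unchanged
  event 3 (t=18: DEC p by 14): q unchanged
  event 4 (t=23: DEC r by 10): q unchanged
  event 5 (t=29: INC p by 12): q unchanged
  event 6 (t=33: SET p = 15): q unchanged
  event 7 (t=34: INC p by 11): q unchanged
  event 8 (t=37: SET p = 45): q unchanged
  event 9 (t=47: SET p = 26): q unchanged
  event 10 (t=49: SET r = -8): q unchanged
  event 11 (t=56: DEL r): q unchanged
  event 12 (t=65: DEC q by 3): q -3 -> -6
Final: q = -6

Answer: -6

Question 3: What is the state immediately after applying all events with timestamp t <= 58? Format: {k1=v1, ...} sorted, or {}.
Answer: {p=26, q=-3}

Derivation:
Apply events with t <= 58 (11 events):
  after event 1 (t=5: DEC q by 3): {q=-3}
  after event 2 (t=8: INC r by 15): {q=-3, r=15}
  after event 3 (t=18: DEC p by 14): {p=-14, q=-3, r=15}
  after event 4 (t=23: DEC r by 10): {p=-14, q=-3, r=5}
  after event 5 (t=29: INC p by 12): {p=-2, q=-3, r=5}
  after event 6 (t=33: SET p = 15): {p=15, q=-3, r=5}
  after event 7 (t=34: INC p by 11): {p=26, q=-3, r=5}
  after event 8 (t=37: SET p = 45): {p=45, q=-3, r=5}
  after event 9 (t=47: SET p = 26): {p=26, q=-3, r=5}
  after event 10 (t=49: SET r = -8): {p=26, q=-3, r=-8}
  after event 11 (t=56: DEL r): {p=26, q=-3}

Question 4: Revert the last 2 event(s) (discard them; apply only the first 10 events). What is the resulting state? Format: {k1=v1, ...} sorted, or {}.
Answer: {p=26, q=-3, r=-8}

Derivation:
Keep first 10 events (discard last 2):
  after event 1 (t=5: DEC q by 3): {q=-3}
  after event 2 (t=8: INC r by 15): {q=-3, r=15}
  after event 3 (t=18: DEC p by 14): {p=-14, q=-3, r=15}
  after event 4 (t=23: DEC r by 10): {p=-14, q=-3, r=5}
  after event 5 (t=29: INC p by 12): {p=-2, q=-3, r=5}
  after event 6 (t=33: SET p = 15): {p=15, q=-3, r=5}
  after event 7 (t=34: INC p by 11): {p=26, q=-3, r=5}
  after event 8 (t=37: SET p = 45): {p=45, q=-3, r=5}
  after event 9 (t=47: SET p = 26): {p=26, q=-3, r=5}
  after event 10 (t=49: SET r = -8): {p=26, q=-3, r=-8}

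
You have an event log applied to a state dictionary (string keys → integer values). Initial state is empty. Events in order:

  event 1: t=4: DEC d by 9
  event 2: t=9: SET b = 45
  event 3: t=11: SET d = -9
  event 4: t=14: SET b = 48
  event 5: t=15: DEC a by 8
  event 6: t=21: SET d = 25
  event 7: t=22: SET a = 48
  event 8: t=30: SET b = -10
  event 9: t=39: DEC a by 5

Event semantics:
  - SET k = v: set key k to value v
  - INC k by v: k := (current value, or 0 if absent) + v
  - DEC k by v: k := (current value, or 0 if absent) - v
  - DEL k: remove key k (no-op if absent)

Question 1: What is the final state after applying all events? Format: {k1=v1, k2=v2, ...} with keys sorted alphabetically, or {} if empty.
  after event 1 (t=4: DEC d by 9): {d=-9}
  after event 2 (t=9: SET b = 45): {b=45, d=-9}
  after event 3 (t=11: SET d = -9): {b=45, d=-9}
  after event 4 (t=14: SET b = 48): {b=48, d=-9}
  after event 5 (t=15: DEC a by 8): {a=-8, b=48, d=-9}
  after event 6 (t=21: SET d = 25): {a=-8, b=48, d=25}
  after event 7 (t=22: SET a = 48): {a=48, b=48, d=25}
  after event 8 (t=30: SET b = -10): {a=48, b=-10, d=25}
  after event 9 (t=39: DEC a by 5): {a=43, b=-10, d=25}

Answer: {a=43, b=-10, d=25}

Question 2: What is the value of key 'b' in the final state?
Answer: -10

Derivation:
Track key 'b' through all 9 events:
  event 1 (t=4: DEC d by 9): b unchanged
  event 2 (t=9: SET b = 45): b (absent) -> 45
  event 3 (t=11: SET d = -9): b unchanged
  event 4 (t=14: SET b = 48): b 45 -> 48
  event 5 (t=15: DEC a by 8): b unchanged
  event 6 (t=21: SET d = 25): b unchanged
  event 7 (t=22: SET a = 48): b unchanged
  event 8 (t=30: SET b = -10): b 48 -> -10
  event 9 (t=39: DEC a by 5): b unchanged
Final: b = -10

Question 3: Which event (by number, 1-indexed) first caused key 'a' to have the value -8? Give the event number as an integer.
Answer: 5

Derivation:
Looking for first event where a becomes -8:
  event 5: a (absent) -> -8  <-- first match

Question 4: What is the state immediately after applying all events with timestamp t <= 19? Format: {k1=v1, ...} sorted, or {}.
Apply events with t <= 19 (5 events):
  after event 1 (t=4: DEC d by 9): {d=-9}
  after event 2 (t=9: SET b = 45): {b=45, d=-9}
  after event 3 (t=11: SET d = -9): {b=45, d=-9}
  after event 4 (t=14: SET b = 48): {b=48, d=-9}
  after event 5 (t=15: DEC a by 8): {a=-8, b=48, d=-9}

Answer: {a=-8, b=48, d=-9}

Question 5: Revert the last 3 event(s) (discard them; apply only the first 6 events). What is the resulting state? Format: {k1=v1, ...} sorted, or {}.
Answer: {a=-8, b=48, d=25}

Derivation:
Keep first 6 events (discard last 3):
  after event 1 (t=4: DEC d by 9): {d=-9}
  after event 2 (t=9: SET b = 45): {b=45, d=-9}
  after event 3 (t=11: SET d = -9): {b=45, d=-9}
  after event 4 (t=14: SET b = 48): {b=48, d=-9}
  after event 5 (t=15: DEC a by 8): {a=-8, b=48, d=-9}
  after event 6 (t=21: SET d = 25): {a=-8, b=48, d=25}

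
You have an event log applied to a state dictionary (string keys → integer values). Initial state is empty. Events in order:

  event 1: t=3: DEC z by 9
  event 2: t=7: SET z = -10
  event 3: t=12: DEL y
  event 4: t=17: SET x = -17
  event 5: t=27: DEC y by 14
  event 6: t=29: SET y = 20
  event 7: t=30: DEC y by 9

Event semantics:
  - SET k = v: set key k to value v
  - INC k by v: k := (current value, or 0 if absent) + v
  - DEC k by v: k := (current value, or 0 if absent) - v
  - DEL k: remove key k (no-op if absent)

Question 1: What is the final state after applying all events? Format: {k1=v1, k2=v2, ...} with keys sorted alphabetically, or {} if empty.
  after event 1 (t=3: DEC z by 9): {z=-9}
  after event 2 (t=7: SET z = -10): {z=-10}
  after event 3 (t=12: DEL y): {z=-10}
  after event 4 (t=17: SET x = -17): {x=-17, z=-10}
  after event 5 (t=27: DEC y by 14): {x=-17, y=-14, z=-10}
  after event 6 (t=29: SET y = 20): {x=-17, y=20, z=-10}
  after event 7 (t=30: DEC y by 9): {x=-17, y=11, z=-10}

Answer: {x=-17, y=11, z=-10}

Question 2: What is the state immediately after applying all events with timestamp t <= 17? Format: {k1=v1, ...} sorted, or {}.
Apply events with t <= 17 (4 events):
  after event 1 (t=3: DEC z by 9): {z=-9}
  after event 2 (t=7: SET z = -10): {z=-10}
  after event 3 (t=12: DEL y): {z=-10}
  after event 4 (t=17: SET x = -17): {x=-17, z=-10}

Answer: {x=-17, z=-10}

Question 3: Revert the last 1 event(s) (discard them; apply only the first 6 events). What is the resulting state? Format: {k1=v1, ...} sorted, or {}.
Answer: {x=-17, y=20, z=-10}

Derivation:
Keep first 6 events (discard last 1):
  after event 1 (t=3: DEC z by 9): {z=-9}
  after event 2 (t=7: SET z = -10): {z=-10}
  after event 3 (t=12: DEL y): {z=-10}
  after event 4 (t=17: SET x = -17): {x=-17, z=-10}
  after event 5 (t=27: DEC y by 14): {x=-17, y=-14, z=-10}
  after event 6 (t=29: SET y = 20): {x=-17, y=20, z=-10}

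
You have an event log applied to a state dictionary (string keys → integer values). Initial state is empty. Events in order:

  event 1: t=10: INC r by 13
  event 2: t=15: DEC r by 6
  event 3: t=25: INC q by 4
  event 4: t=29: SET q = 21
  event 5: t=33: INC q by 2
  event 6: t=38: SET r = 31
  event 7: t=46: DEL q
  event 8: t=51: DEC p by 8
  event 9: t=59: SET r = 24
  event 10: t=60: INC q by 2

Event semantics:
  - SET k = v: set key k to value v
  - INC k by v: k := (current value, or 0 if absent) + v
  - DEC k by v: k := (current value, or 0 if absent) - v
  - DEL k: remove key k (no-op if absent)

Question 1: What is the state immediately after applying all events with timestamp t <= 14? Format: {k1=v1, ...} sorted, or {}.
Apply events with t <= 14 (1 events):
  after event 1 (t=10: INC r by 13): {r=13}

Answer: {r=13}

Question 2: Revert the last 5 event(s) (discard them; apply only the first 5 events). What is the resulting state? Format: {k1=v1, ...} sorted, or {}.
Keep first 5 events (discard last 5):
  after event 1 (t=10: INC r by 13): {r=13}
  after event 2 (t=15: DEC r by 6): {r=7}
  after event 3 (t=25: INC q by 4): {q=4, r=7}
  after event 4 (t=29: SET q = 21): {q=21, r=7}
  after event 5 (t=33: INC q by 2): {q=23, r=7}

Answer: {q=23, r=7}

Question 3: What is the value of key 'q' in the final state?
Answer: 2

Derivation:
Track key 'q' through all 10 events:
  event 1 (t=10: INC r by 13): q unchanged
  event 2 (t=15: DEC r by 6): q unchanged
  event 3 (t=25: INC q by 4): q (absent) -> 4
  event 4 (t=29: SET q = 21): q 4 -> 21
  event 5 (t=33: INC q by 2): q 21 -> 23
  event 6 (t=38: SET r = 31): q unchanged
  event 7 (t=46: DEL q): q 23 -> (absent)
  event 8 (t=51: DEC p by 8): q unchanged
  event 9 (t=59: SET r = 24): q unchanged
  event 10 (t=60: INC q by 2): q (absent) -> 2
Final: q = 2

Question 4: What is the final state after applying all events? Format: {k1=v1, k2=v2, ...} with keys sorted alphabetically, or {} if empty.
  after event 1 (t=10: INC r by 13): {r=13}
  after event 2 (t=15: DEC r by 6): {r=7}
  after event 3 (t=25: INC q by 4): {q=4, r=7}
  after event 4 (t=29: SET q = 21): {q=21, r=7}
  after event 5 (t=33: INC q by 2): {q=23, r=7}
  after event 6 (t=38: SET r = 31): {q=23, r=31}
  after event 7 (t=46: DEL q): {r=31}
  after event 8 (t=51: DEC p by 8): {p=-8, r=31}
  after event 9 (t=59: SET r = 24): {p=-8, r=24}
  after event 10 (t=60: INC q by 2): {p=-8, q=2, r=24}

Answer: {p=-8, q=2, r=24}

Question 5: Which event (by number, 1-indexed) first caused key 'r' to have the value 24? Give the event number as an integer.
Answer: 9

Derivation:
Looking for first event where r becomes 24:
  event 1: r = 13
  event 2: r = 7
  event 3: r = 7
  event 4: r = 7
  event 5: r = 7
  event 6: r = 31
  event 7: r = 31
  event 8: r = 31
  event 9: r 31 -> 24  <-- first match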